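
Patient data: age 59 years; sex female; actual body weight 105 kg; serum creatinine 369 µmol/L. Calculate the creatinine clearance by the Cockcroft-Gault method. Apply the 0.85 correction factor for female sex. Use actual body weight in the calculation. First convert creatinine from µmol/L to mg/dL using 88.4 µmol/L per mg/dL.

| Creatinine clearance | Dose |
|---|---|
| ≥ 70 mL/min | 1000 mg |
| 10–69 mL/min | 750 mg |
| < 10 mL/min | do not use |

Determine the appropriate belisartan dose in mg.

SCr = 369 / 88.4 = 4.174 mg/dL
CrCl = (140 − 59) × 105 / (72 × 4.174) × 0.85 = 8505.0 / 300.53 × 0.85 ≈ 24.1 mL/min
CrCl ≈ 24 mL/min → bracket 10–69 mL/min.
Dose for this bracket: 750 mg.

750 mg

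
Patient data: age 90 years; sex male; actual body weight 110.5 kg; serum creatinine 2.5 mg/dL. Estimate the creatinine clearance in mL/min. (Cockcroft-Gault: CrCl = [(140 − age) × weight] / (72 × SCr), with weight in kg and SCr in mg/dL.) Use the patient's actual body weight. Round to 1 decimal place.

CrCl = (140 − 90) × 110.5 / (72 × 2.5) = 5525.0 / 180.00 ≈ 30.7 mL/min

30.7 mL/min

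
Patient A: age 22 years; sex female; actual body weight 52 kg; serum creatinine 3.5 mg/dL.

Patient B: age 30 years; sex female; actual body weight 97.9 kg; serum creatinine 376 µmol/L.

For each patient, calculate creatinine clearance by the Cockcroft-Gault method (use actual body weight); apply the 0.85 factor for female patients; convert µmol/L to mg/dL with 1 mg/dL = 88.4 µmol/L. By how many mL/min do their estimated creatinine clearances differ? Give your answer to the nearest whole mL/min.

Patient A: CrCl = (140 − 22) × 52 / (72 × 3.5) × 0.85 = 6136.0 / 252.00 × 0.85 ≈ 20.7 mL/min
Patient B: SCr = 376 / 88.4 = 4.253 mg/dL
Patient B: CrCl = (140 − 30) × 97.9 / (72 × 4.253) × 0.85 = 10769.0 / 306.22 × 0.85 ≈ 29.9 mL/min
|20.7 − 29.9| = 9.2 mL/min

9 mL/min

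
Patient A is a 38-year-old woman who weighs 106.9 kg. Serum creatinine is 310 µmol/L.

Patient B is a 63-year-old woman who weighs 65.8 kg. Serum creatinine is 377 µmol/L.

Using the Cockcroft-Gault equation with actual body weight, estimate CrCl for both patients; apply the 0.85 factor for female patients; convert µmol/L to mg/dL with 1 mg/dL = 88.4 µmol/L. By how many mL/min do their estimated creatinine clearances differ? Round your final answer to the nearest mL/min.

Patient A: SCr = 310 / 88.4 = 3.507 mg/dL
Patient A: CrCl = (140 − 38) × 106.9 / (72 × 3.507) × 0.85 = 10903.8 / 252.50 × 0.85 ≈ 36.7 mL/min
Patient B: SCr = 377 / 88.4 = 4.265 mg/dL
Patient B: CrCl = (140 − 63) × 65.8 / (72 × 4.265) × 0.85 = 5066.6 / 307.08 × 0.85 ≈ 14.0 mL/min
|36.7 − 14.0| = 22.7 mL/min

23 mL/min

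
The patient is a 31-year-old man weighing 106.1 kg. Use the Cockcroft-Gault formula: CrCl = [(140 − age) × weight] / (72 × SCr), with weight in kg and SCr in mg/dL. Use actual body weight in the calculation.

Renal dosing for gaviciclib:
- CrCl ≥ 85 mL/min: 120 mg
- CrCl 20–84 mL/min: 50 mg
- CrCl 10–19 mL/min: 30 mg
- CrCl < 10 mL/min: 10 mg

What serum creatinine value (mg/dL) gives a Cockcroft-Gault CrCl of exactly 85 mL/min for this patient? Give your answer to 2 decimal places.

1.89 mg/dL

Standard dose requires CrCl ≥ 85 mL/min.
Set (140 − 31) × 106.1 / (72 × SCr) = 85
SCr = (140 − 31) × 106.1 / (72 × 85) = 1.890 mg/dL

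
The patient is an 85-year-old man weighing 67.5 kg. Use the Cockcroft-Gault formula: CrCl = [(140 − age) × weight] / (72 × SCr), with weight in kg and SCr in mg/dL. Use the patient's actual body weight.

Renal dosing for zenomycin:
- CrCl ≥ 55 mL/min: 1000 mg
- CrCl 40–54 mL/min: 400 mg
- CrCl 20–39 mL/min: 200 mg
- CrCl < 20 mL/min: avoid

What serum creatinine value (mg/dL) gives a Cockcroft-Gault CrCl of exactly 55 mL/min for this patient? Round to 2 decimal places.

0.94 mg/dL

Standard dose requires CrCl ≥ 55 mL/min.
Set (140 − 85) × 67.5 / (72 × SCr) = 55
SCr = (140 − 85) × 67.5 / (72 × 55) = 0.938 mg/dL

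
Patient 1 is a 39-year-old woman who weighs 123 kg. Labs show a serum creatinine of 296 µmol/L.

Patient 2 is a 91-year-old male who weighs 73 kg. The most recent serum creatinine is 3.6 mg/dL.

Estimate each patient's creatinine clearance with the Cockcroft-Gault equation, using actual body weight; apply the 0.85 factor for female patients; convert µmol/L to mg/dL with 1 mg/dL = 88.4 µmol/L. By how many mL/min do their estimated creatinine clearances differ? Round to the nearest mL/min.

Patient 1: SCr = 296 / 88.4 = 3.348 mg/dL
Patient 1: CrCl = (140 − 39) × 123 / (72 × 3.348) × 0.85 = 12423.0 / 241.06 × 0.85 ≈ 43.8 mL/min
Patient 2: CrCl = (140 − 91) × 73 / (72 × 3.6) = 3577.0 / 259.20 ≈ 13.8 mL/min
|43.8 − 13.8| = 30.0 mL/min

30 mL/min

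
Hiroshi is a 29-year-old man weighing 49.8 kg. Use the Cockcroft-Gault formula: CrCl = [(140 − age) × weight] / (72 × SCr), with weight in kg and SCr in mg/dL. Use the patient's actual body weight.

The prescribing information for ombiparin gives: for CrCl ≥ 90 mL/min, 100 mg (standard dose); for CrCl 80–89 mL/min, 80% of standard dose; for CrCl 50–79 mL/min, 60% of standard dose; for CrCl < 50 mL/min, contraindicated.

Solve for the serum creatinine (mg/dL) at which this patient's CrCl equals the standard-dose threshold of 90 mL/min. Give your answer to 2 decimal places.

Standard dose requires CrCl ≥ 90 mL/min.
Set (140 − 29) × 49.8 / (72 × SCr) = 90
SCr = (140 − 29) × 49.8 / (72 × 90) = 0.853 mg/dL

0.85 mg/dL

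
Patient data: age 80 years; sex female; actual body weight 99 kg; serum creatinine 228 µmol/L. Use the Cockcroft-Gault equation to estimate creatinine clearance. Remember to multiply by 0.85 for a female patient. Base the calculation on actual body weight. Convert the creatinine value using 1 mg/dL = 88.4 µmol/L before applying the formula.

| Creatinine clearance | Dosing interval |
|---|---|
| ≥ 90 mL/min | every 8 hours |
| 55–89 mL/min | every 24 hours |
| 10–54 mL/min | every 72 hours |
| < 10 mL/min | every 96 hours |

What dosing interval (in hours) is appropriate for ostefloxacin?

SCr = 228 / 88.4 = 2.579 mg/dL
CrCl = (140 − 80) × 99 / (72 × 2.579) × 0.85 = 5940.0 / 185.69 × 0.85 ≈ 27.2 mL/min
CrCl ≈ 27 mL/min → bracket 10–54 mL/min → every 72 hours.

every 72 hours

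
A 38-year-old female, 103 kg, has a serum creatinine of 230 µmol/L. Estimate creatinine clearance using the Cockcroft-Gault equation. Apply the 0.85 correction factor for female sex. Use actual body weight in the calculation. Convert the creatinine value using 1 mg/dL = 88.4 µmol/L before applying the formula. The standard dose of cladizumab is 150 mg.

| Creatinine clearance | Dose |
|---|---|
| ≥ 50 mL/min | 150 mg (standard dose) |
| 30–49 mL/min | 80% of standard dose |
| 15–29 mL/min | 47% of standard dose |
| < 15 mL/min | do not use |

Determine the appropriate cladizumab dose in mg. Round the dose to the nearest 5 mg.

120 mg

SCr = 230 / 88.4 = 2.602 mg/dL
CrCl = (140 − 38) × 103 / (72 × 2.602) × 0.85 = 10506.0 / 187.34 × 0.85 ≈ 47.7 mL/min
CrCl ≈ 48 mL/min → bracket 30–49 mL/min.
80% of 150 mg = 120 mg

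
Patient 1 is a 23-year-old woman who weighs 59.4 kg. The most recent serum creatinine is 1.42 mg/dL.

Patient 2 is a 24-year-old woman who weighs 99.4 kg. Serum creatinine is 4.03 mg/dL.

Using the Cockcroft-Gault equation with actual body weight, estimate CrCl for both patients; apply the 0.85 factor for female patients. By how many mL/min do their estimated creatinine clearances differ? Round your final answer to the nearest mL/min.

Patient 1: CrCl = (140 − 23) × 59.4 / (72 × 1.42) × 0.85 = 6949.8 / 102.24 × 0.85 ≈ 57.8 mL/min
Patient 2: CrCl = (140 − 24) × 99.4 / (72 × 4.03) × 0.85 = 11530.4 / 290.16 × 0.85 ≈ 33.8 mL/min
|57.8 − 33.8| = 24.0 mL/min

24 mL/min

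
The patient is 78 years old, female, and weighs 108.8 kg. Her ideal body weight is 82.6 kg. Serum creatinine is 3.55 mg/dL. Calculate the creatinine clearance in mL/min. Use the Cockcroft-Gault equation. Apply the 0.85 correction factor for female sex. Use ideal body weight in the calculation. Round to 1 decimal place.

17.0 mL/min

CrCl = (140 − 78) × 82.6 / (72 × 3.55) × 0.85 = 5121.2 / 255.60 × 0.85 ≈ 17.0 mL/min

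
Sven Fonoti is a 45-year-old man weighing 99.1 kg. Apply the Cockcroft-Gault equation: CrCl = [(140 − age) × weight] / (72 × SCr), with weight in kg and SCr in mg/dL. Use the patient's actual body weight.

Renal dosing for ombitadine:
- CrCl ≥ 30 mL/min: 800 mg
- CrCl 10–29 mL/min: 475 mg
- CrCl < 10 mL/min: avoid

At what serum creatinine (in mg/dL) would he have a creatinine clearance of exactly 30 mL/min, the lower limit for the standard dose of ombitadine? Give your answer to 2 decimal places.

4.36 mg/dL

Standard dose requires CrCl ≥ 30 mL/min.
Set (140 − 45) × 99.1 / (72 × SCr) = 30
SCr = (140 − 45) × 99.1 / (72 × 30) = 4.359 mg/dL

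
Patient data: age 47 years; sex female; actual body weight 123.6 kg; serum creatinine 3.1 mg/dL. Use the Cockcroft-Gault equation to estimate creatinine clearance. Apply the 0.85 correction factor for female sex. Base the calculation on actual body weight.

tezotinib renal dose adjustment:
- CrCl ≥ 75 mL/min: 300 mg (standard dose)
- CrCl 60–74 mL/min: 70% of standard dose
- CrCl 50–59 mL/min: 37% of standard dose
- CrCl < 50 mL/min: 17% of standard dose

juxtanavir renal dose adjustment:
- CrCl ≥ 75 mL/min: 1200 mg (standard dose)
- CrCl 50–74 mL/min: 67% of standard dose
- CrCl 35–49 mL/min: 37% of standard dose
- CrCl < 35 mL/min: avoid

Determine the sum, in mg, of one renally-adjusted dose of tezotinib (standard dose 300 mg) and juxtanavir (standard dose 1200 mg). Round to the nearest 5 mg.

CrCl = (140 − 47) × 123.6 / (72 × 3.1) × 0.85 = 11494.8 / 223.20 × 0.85 ≈ 43.8 mL/min
CrCl ≈ 44 mL/min.
tezotinib: < 50 mL/min → 17% of 300 mg = 51 mg.
juxtanavir: 35–49 mL/min → 37% of 1200 mg = 444 mg.
Total = 51 + 444 = 495 mg.

495 mg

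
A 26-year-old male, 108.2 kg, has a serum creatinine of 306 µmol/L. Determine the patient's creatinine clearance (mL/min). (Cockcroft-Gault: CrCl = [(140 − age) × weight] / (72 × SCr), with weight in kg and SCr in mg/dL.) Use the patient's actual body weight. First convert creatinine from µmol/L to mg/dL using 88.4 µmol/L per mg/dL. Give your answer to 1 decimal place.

SCr = 306 / 88.4 = 3.462 mg/dL
CrCl = (140 − 26) × 108.2 / (72 × 3.462) = 12334.8 / 249.26 ≈ 49.5 mL/min

49.5 mL/min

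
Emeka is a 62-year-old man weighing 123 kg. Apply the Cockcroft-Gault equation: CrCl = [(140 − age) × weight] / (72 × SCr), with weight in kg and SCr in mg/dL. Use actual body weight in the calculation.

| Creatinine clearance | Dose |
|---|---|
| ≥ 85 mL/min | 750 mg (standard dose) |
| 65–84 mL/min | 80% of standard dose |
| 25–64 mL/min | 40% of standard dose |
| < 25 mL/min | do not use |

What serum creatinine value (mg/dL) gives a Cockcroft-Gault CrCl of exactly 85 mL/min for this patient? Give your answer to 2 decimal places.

1.57 mg/dL

Standard dose requires CrCl ≥ 85 mL/min.
Set (140 − 62) × 123 / (72 × SCr) = 85
SCr = (140 − 62) × 123 / (72 × 85) = 1.568 mg/dL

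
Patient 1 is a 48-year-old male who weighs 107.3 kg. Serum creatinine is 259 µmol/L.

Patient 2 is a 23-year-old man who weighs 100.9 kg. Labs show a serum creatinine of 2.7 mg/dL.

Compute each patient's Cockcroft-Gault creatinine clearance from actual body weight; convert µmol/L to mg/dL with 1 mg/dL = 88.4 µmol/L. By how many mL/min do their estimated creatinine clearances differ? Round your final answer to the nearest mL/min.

14 mL/min

Patient 1: SCr = 259 / 88.4 = 2.93 mg/dL
Patient 1: CrCl = (140 − 48) × 107.3 / (72 × 2.93) = 9871.6 / 210.96 ≈ 46.8 mL/min
Patient 2: CrCl = (140 − 23) × 100.9 / (72 × 2.7) = 11805.3 / 194.40 ≈ 60.7 mL/min
|46.8 − 60.7| = 13.9 mL/min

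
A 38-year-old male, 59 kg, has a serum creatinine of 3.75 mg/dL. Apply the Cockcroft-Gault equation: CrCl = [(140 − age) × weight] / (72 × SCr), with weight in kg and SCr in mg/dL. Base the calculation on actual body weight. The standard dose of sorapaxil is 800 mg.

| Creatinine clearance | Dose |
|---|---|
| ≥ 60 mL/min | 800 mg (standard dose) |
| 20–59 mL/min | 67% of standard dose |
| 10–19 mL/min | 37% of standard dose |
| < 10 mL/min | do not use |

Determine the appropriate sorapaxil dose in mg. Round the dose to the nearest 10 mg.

CrCl = (140 − 38) × 59 / (72 × 3.75) = 6018.0 / 270.00 ≈ 22.3 mL/min
CrCl ≈ 22 mL/min → bracket 20–59 mL/min.
67% of 800 mg = 536 mg → 540 mg

540 mg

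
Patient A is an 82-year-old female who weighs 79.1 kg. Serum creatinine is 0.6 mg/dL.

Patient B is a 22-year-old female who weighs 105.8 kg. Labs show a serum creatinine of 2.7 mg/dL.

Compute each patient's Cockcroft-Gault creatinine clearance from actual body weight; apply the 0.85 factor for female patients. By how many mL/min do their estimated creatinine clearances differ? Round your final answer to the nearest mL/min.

36 mL/min

Patient A: CrCl = (140 − 82) × 79.1 / (72 × 0.6) × 0.85 = 4587.8 / 43.20 × 0.85 ≈ 90.3 mL/min
Patient B: CrCl = (140 − 22) × 105.8 / (72 × 2.7) × 0.85 = 12484.4 / 194.40 × 0.85 ≈ 54.6 mL/min
|90.3 − 54.6| = 35.7 mL/min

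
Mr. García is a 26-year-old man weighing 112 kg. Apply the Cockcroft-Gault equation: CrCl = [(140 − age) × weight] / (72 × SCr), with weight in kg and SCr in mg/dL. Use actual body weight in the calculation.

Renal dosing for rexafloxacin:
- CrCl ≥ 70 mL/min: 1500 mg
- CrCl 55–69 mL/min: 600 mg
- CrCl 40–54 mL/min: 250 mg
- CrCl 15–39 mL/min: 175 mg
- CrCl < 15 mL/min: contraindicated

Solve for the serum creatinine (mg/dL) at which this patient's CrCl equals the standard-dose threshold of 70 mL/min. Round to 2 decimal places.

2.53 mg/dL

Standard dose requires CrCl ≥ 70 mL/min.
Set (140 − 26) × 112 / (72 × SCr) = 70
SCr = (140 − 26) × 112 / (72 × 70) = 2.533 mg/dL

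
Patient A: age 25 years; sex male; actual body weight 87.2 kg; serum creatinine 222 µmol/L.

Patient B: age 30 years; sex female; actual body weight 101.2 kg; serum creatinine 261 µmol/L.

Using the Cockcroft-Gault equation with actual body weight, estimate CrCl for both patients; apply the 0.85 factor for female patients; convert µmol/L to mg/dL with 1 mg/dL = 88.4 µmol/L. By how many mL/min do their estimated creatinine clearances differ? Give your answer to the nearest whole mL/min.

11 mL/min

Patient A: SCr = 222 / 88.4 = 2.511 mg/dL
Patient A: CrCl = (140 − 25) × 87.2 / (72 × 2.511) = 10028.0 / 180.79 ≈ 55.5 mL/min
Patient B: SCr = 261 / 88.4 = 2.952 mg/dL
Patient B: CrCl = (140 − 30) × 101.2 / (72 × 2.952) × 0.85 = 11132.0 / 212.54 × 0.85 ≈ 44.5 mL/min
|55.5 − 44.5| = 11.0 mL/min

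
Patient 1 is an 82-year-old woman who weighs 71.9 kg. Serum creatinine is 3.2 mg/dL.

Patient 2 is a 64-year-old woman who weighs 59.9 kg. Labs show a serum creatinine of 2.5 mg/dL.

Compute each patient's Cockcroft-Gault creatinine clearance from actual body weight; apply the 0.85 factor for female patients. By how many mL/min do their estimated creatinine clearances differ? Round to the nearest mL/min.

Patient 1: CrCl = (140 − 82) × 71.9 / (72 × 3.2) × 0.85 = 4170.2 / 230.40 × 0.85 ≈ 15.4 mL/min
Patient 2: CrCl = (140 − 64) × 59.9 / (72 × 2.5) × 0.85 = 4552.4 / 180.00 × 0.85 ≈ 21.5 mL/min
|15.4 − 21.5| = 6.1 mL/min

6 mL/min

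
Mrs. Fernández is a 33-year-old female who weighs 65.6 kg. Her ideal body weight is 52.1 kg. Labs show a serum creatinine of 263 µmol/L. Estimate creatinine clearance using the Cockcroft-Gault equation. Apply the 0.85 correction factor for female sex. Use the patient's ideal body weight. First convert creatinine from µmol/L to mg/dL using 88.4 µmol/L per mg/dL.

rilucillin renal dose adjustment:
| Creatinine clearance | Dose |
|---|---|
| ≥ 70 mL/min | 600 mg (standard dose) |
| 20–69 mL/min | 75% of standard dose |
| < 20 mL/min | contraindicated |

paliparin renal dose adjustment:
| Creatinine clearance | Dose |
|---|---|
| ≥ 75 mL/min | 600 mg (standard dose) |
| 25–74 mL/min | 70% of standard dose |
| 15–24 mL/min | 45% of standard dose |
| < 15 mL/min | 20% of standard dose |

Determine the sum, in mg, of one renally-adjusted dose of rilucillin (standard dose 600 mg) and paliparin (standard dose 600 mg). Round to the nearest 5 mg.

SCr = 263 / 88.4 = 2.975 mg/dL
CrCl = (140 − 33) × 52.1 / (72 × 2.975) × 0.85 = 5574.7 / 214.20 × 0.85 ≈ 22.1 mL/min
CrCl ≈ 22 mL/min.
rilucillin: 20–69 mL/min → 75% of 600 mg = 450 mg.
paliparin: 15–24 mL/min → 45% of 600 mg = 270 mg.
Total = 450 + 270 = 720 mg.

720 mg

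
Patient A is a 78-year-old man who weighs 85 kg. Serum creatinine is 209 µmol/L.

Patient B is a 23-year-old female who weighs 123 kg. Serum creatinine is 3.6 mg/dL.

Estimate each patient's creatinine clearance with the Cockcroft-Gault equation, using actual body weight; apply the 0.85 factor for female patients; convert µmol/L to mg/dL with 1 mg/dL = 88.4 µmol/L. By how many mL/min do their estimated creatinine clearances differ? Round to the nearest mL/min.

16 mL/min

Patient A: SCr = 209 / 88.4 = 2.364 mg/dL
Patient A: CrCl = (140 − 78) × 85 / (72 × 2.364) = 5270.0 / 170.21 ≈ 31.0 mL/min
Patient B: CrCl = (140 − 23) × 123 / (72 × 3.6) × 0.85 = 14391.0 / 259.20 × 0.85 ≈ 47.2 mL/min
|31.0 − 47.2| = 16.2 mL/min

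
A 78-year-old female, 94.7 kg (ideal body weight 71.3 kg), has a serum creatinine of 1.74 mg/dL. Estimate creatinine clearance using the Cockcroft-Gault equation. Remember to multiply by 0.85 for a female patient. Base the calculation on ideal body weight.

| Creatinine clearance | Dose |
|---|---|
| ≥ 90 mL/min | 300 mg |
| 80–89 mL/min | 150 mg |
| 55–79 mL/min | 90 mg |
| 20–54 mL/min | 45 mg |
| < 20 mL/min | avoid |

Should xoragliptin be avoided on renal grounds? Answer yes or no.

CrCl = (140 − 78) × 71.3 / (72 × 1.74) × 0.85 = 4420.6 / 125.28 × 0.85 ≈ 30.0 mL/min
CrCl ≈ 30 mL/min, which is ≥ 20 mL/min.

no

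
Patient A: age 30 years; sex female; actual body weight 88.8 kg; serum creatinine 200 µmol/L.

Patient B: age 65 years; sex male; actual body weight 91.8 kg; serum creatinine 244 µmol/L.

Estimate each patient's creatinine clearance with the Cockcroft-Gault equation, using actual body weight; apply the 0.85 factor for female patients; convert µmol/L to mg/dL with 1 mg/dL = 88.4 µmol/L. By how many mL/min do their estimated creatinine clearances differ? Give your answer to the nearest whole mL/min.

Patient A: SCr = 200 / 88.4 = 2.262 mg/dL
Patient A: CrCl = (140 − 30) × 88.8 / (72 × 2.262) × 0.85 = 9768.0 / 162.86 × 0.85 ≈ 51.0 mL/min
Patient B: SCr = 244 / 88.4 = 2.76 mg/dL
Patient B: CrCl = (140 − 65) × 91.8 / (72 × 2.76) = 6885.0 / 198.72 ≈ 34.6 mL/min
|51.0 − 34.6| = 16.4 mL/min

16 mL/min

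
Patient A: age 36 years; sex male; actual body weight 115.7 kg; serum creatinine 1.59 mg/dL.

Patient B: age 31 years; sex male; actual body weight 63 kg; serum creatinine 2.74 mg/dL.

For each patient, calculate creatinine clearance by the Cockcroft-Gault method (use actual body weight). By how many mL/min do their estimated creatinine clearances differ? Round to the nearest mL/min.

70 mL/min

Patient A: CrCl = (140 − 36) × 115.7 / (72 × 1.59) = 12032.8 / 114.48 ≈ 105.1 mL/min
Patient B: CrCl = (140 − 31) × 63 / (72 × 2.74) = 6867.0 / 197.28 ≈ 34.8 mL/min
|105.1 − 34.8| = 70.3 mL/min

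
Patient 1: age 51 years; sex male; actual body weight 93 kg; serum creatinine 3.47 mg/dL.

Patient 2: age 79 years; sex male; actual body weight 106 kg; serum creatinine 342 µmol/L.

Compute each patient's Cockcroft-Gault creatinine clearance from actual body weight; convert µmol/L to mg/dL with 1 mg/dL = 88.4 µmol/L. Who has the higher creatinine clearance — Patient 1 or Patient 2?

Patient 1: CrCl = (140 − 51) × 93 / (72 × 3.47) = 8277.0 / 249.84 ≈ 33.1 mL/min
Patient 2: SCr = 342 / 88.4 = 3.869 mg/dL
Patient 2: CrCl = (140 − 79) × 106 / (72 × 3.869) = 6466.0 / 278.57 ≈ 23.2 mL/min
33.1 vs 23.2 mL/min → Patient 1 is higher.

Patient 1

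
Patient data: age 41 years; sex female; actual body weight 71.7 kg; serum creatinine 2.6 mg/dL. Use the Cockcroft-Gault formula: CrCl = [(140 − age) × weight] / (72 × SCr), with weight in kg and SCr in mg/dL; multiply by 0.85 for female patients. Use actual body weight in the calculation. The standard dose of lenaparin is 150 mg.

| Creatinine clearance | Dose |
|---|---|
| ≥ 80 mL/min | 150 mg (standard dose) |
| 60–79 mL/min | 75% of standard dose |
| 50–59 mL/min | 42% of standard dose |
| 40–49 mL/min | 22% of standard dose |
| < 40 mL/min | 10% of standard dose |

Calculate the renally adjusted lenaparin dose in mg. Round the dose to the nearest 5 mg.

CrCl = (140 − 41) × 71.7 / (72 × 2.6) × 0.85 = 7098.3 / 187.20 × 0.85 ≈ 32.2 mL/min
CrCl ≈ 32 mL/min → bracket < 40 mL/min.
10% of 150 mg = 15 mg

15 mg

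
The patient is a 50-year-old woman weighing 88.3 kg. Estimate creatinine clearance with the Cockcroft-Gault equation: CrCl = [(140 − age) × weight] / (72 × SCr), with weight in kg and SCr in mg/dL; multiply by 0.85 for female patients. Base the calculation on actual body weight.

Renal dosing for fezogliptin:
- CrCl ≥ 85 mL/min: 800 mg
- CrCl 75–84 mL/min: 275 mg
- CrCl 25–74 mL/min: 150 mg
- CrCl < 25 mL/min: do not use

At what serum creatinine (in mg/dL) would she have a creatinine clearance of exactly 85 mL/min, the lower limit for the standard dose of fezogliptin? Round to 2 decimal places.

Standard dose requires CrCl ≥ 85 mL/min.
Set (140 − 50) × 88.3 × 0.85 / (72 × SCr) = 85
SCr = (140 − 50) × 88.3 × 0.85 / (72 × 85) = 1.104 mg/dL

1.10 mg/dL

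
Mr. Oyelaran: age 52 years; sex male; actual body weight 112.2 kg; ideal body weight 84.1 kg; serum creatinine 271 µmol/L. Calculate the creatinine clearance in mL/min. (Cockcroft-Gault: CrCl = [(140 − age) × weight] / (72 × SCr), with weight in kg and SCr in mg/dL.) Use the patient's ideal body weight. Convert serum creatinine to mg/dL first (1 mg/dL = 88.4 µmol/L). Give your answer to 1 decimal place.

33.5 mL/min

SCr = 271 / 88.4 = 3.066 mg/dL
CrCl = (140 − 52) × 84.1 / (72 × 3.066) = 7400.8 / 220.75 ≈ 33.5 mL/min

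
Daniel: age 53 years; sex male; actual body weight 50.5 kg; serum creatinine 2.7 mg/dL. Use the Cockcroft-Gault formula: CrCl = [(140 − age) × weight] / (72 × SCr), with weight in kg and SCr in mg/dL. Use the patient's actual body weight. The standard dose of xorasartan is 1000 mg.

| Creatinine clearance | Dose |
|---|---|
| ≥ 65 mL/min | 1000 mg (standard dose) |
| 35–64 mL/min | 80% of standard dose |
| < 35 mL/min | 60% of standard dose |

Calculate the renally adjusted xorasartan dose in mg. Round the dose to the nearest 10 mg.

CrCl = (140 − 53) × 50.5 / (72 × 2.7) = 4393.5 / 194.40 ≈ 22.6 mL/min
CrCl ≈ 23 mL/min → bracket < 35 mL/min.
60% of 1000 mg = 600 mg

600 mg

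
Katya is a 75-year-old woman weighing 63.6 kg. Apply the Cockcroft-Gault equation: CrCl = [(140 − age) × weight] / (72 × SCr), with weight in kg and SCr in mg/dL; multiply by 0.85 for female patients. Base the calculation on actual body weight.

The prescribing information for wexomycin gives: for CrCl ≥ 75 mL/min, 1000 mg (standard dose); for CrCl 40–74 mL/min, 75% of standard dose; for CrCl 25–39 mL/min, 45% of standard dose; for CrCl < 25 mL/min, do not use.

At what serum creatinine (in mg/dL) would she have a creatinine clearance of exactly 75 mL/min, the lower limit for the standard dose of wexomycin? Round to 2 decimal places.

0.65 mg/dL

Standard dose requires CrCl ≥ 75 mL/min.
Set (140 − 75) × 63.6 × 0.85 / (72 × SCr) = 75
SCr = (140 − 75) × 63.6 × 0.85 / (72 × 75) = 0.651 mg/dL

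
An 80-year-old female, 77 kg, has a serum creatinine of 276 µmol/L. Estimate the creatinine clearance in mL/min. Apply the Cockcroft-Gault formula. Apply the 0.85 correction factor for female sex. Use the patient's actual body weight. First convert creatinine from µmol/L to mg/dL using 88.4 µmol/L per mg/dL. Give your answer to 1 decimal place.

SCr = 276 / 88.4 = 3.122 mg/dL
CrCl = (140 − 80) × 77 / (72 × 3.122) × 0.85 = 4620.0 / 224.78 × 0.85 ≈ 17.5 mL/min

17.5 mL/min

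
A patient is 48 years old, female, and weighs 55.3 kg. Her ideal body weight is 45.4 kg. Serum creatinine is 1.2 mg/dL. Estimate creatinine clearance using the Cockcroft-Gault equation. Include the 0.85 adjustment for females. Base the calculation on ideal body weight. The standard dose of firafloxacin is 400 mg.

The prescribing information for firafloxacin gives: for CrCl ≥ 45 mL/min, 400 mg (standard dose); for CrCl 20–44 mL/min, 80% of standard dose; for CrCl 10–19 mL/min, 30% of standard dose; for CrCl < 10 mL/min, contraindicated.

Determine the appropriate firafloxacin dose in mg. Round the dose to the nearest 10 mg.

320 mg

CrCl = (140 − 48) × 45.4 / (72 × 1.2) × 0.85 = 4176.8 / 86.40 × 0.85 ≈ 41.1 mL/min
CrCl ≈ 41 mL/min → bracket 20–44 mL/min.
80% of 400 mg = 320 mg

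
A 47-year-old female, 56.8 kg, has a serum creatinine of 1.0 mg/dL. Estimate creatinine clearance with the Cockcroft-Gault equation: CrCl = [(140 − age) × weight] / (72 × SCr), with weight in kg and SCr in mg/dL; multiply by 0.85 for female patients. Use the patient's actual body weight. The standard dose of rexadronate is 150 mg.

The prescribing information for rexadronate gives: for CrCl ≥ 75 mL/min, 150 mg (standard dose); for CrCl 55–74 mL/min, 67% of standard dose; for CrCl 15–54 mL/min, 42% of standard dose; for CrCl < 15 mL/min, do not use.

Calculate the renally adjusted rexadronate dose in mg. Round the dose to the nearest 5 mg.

CrCl = (140 − 47) × 56.8 / (72 × 1) × 0.85 = 5282.4 / 72.00 × 0.85 ≈ 62.4 mL/min
CrCl ≈ 62 mL/min → bracket 55–74 mL/min.
67% of 150 mg = 100.5 mg → 100 mg

100 mg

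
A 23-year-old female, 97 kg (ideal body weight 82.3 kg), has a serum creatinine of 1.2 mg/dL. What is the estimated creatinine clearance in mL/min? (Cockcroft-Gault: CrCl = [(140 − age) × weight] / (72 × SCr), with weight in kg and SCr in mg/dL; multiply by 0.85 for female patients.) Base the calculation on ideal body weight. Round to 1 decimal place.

CrCl = (140 − 23) × 82.3 / (72 × 1.2) × 0.85 = 9629.1 / 86.40 × 0.85 ≈ 94.7 mL/min

94.7 mL/min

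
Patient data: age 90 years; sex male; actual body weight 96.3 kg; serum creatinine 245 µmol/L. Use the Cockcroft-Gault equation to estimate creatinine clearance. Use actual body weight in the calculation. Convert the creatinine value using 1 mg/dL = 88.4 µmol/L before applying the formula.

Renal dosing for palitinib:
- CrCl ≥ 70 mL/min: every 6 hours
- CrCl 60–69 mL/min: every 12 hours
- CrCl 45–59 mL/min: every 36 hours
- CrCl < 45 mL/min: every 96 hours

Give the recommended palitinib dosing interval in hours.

SCr = 245 / 88.4 = 2.771 mg/dL
CrCl = (140 − 90) × 96.3 / (72 × 2.771) = 4815.0 / 199.51 ≈ 24.1 mL/min
CrCl ≈ 24 mL/min → bracket < 45 mL/min → every 96 hours.

every 96 hours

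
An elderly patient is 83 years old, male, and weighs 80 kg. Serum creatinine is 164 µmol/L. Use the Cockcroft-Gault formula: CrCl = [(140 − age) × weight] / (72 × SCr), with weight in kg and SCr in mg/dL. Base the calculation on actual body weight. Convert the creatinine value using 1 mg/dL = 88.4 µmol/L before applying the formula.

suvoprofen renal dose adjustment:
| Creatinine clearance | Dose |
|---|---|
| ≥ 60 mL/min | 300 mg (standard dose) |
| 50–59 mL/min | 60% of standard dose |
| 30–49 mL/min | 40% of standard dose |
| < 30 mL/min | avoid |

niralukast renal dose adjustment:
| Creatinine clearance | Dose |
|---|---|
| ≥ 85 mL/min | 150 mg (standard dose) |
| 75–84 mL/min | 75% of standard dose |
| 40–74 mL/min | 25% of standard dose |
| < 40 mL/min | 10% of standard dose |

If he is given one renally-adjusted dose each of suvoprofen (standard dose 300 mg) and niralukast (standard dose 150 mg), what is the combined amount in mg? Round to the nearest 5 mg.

135 mg

SCr = 164 / 88.4 = 1.855 mg/dL
CrCl = (140 − 83) × 80 / (72 × 1.855) = 4560.0 / 133.56 ≈ 34.1 mL/min
CrCl ≈ 34 mL/min.
suvoprofen: 30–49 mL/min → 40% of 300 mg = 120 mg.
niralukast: < 40 mL/min → 10% of 150 mg = 15 mg.
Total = 120 + 15 = 135 mg.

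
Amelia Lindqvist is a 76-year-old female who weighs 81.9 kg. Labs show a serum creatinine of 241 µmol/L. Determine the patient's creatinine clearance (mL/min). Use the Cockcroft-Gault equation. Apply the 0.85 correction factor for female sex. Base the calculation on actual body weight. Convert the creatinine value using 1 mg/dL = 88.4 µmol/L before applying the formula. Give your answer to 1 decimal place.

22.7 mL/min

SCr = 241 / 88.4 = 2.726 mg/dL
CrCl = (140 − 76) × 81.9 / (72 × 2.726) × 0.85 = 5241.6 / 196.27 × 0.85 ≈ 22.7 mL/min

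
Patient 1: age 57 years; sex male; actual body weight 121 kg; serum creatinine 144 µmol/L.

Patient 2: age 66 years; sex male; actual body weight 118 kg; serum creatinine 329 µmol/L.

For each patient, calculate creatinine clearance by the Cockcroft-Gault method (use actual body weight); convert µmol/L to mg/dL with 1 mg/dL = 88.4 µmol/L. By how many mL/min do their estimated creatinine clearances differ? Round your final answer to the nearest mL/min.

53 mL/min

Patient 1: SCr = 144 / 88.4 = 1.629 mg/dL
Patient 1: CrCl = (140 − 57) × 121 / (72 × 1.629) = 10043.0 / 117.29 ≈ 85.6 mL/min
Patient 2: SCr = 329 / 88.4 = 3.722 mg/dL
Patient 2: CrCl = (140 − 66) × 118 / (72 × 3.722) = 8732.0 / 267.98 ≈ 32.6 mL/min
|85.6 − 32.6| = 53.0 mL/min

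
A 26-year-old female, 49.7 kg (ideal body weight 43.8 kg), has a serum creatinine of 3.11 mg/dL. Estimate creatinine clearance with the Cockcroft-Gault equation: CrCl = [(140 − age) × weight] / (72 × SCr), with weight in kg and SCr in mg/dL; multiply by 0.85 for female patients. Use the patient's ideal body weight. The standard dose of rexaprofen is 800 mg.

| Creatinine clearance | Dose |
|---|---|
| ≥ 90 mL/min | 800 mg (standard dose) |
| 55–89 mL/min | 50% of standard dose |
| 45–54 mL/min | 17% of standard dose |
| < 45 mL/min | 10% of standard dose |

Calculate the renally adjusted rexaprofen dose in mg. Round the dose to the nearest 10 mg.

80 mg

CrCl = (140 − 26) × 43.8 / (72 × 3.11) × 0.85 = 4993.2 / 223.92 × 0.85 ≈ 19.0 mL/min
CrCl ≈ 19 mL/min → bracket < 45 mL/min.
10% of 800 mg = 80 mg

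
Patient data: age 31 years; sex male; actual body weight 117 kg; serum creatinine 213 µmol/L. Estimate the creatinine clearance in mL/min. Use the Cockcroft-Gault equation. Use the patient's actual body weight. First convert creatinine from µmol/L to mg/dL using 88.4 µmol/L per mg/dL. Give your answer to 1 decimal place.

73.5 mL/min

SCr = 213 / 88.4 = 2.41 mg/dL
CrCl = (140 − 31) × 117 / (72 × 2.41) = 12753.0 / 173.52 ≈ 73.5 mL/min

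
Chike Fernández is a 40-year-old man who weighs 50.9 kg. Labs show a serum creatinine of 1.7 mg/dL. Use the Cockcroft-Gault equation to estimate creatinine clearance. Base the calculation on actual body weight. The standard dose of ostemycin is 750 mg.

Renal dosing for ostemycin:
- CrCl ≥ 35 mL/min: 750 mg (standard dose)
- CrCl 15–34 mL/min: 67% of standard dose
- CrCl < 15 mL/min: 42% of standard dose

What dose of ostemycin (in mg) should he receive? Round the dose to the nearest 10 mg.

CrCl = (140 − 40) × 50.9 / (72 × 1.7) = 5090.0 / 122.40 ≈ 41.6 mL/min
CrCl ≈ 42 mL/min → bracket ≥ 35 mL/min.
100% of 750 mg = 750 mg

750 mg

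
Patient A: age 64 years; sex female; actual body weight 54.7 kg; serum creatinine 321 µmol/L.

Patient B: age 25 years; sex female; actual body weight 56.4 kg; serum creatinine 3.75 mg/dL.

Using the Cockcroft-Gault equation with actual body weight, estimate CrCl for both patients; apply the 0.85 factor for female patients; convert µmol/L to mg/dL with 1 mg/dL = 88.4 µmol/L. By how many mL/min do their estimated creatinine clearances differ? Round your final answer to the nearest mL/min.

Patient A: SCr = 321 / 88.4 = 3.631 mg/dL
Patient A: CrCl = (140 − 64) × 54.7 / (72 × 3.631) × 0.85 = 4157.2 / 261.43 × 0.85 ≈ 13.5 mL/min
Patient B: CrCl = (140 − 25) × 56.4 / (72 × 3.75) × 0.85 = 6486.0 / 270.00 × 0.85 ≈ 20.4 mL/min
|13.5 − 20.4| = 6.9 mL/min

7 mL/min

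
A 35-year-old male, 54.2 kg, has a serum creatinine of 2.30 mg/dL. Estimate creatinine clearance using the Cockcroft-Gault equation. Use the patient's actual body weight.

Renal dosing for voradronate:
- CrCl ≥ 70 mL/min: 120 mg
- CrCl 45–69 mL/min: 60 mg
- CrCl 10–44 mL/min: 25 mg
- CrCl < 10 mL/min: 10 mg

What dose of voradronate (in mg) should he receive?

25 mg

CrCl = (140 − 35) × 54.2 / (72 × 2.3) = 5691.0 / 165.60 ≈ 34.4 mL/min
CrCl ≈ 34 mL/min → bracket 10–44 mL/min.
Dose for this bracket: 25 mg.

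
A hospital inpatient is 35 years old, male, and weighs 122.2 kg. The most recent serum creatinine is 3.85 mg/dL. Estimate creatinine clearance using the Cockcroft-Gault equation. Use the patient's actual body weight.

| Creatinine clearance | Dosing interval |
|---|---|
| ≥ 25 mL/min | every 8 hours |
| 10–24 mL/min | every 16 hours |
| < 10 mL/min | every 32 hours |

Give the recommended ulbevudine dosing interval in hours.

every 8 hours

CrCl = (140 − 35) × 122.2 / (72 × 3.85) = 12831.0 / 277.20 ≈ 46.3 mL/min
CrCl ≈ 46 mL/min → bracket ≥ 25 mL/min → every 8 hours.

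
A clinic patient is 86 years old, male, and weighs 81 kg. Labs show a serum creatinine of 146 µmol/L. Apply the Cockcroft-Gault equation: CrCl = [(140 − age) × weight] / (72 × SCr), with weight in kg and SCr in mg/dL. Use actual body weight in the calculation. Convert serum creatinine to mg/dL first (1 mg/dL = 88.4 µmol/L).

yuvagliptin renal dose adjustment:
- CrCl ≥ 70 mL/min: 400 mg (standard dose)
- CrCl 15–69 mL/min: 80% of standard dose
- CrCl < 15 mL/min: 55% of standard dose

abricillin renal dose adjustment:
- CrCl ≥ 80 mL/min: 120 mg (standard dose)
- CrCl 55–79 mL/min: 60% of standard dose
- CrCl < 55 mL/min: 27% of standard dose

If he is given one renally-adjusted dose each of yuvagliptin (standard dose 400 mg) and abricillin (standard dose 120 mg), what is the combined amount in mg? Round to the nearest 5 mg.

SCr = 146 / 88.4 = 1.652 mg/dL
CrCl = (140 − 86) × 81 / (72 × 1.652) = 4374.0 / 118.94 ≈ 36.8 mL/min
CrCl ≈ 37 mL/min.
yuvagliptin: 15–69 mL/min → 80% of 400 mg = 320 mg.
abricillin: < 55 mL/min → 27% of 120 mg = 32.4 mg.
Total = 320 + 32.4 = 352.4 mg.

350 mg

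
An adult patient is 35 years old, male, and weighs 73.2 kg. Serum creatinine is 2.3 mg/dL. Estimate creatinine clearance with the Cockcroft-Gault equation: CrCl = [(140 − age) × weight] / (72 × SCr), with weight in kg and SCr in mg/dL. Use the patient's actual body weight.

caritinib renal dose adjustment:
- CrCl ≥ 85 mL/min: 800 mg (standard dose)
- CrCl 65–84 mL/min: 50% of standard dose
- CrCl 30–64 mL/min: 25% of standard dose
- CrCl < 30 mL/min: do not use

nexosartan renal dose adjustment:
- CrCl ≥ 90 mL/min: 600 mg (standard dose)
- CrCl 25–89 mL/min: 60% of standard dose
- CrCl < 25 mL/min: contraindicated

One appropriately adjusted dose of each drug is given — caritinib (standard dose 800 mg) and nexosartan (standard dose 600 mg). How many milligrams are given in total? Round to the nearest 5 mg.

560 mg

CrCl = (140 − 35) × 73.2 / (72 × 2.3) = 7686.0 / 165.60 ≈ 46.4 mL/min
CrCl ≈ 46 mL/min.
caritinib: 30–64 mL/min → 25% of 800 mg = 200 mg.
nexosartan: 25–89 mL/min → 60% of 600 mg = 360 mg.
Total = 200 + 360 = 560 mg.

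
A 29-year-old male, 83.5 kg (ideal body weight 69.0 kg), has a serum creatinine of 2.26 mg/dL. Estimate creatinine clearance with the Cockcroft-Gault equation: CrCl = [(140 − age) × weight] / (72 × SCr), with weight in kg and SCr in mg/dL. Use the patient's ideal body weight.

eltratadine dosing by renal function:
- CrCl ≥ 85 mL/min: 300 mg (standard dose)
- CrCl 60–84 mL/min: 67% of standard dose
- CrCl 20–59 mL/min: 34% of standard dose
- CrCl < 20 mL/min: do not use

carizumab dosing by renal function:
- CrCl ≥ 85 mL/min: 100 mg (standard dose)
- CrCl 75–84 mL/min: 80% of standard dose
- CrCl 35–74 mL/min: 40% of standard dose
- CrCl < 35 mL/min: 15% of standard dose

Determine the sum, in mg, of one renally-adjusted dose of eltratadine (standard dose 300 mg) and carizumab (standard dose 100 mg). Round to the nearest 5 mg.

CrCl = (140 − 29) × 69 / (72 × 2.26) = 7659.0 / 162.72 ≈ 47.1 mL/min
CrCl ≈ 47 mL/min.
eltratadine: 20–59 mL/min → 34% of 300 mg = 102 mg.
carizumab: 35–74 mL/min → 40% of 100 mg = 40 mg.
Total = 102 + 40 = 142 mg.

140 mg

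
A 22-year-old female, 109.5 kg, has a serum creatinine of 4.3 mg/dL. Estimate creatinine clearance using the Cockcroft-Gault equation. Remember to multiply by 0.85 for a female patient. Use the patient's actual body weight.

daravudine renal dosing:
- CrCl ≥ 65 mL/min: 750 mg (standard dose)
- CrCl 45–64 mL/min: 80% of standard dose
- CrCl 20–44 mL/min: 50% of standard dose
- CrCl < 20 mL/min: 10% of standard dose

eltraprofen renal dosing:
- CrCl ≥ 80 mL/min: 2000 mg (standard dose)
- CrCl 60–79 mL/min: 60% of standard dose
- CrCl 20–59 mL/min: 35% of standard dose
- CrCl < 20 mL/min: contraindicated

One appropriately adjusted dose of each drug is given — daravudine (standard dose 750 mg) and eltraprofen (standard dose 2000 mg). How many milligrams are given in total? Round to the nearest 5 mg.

CrCl = (140 − 22) × 109.5 / (72 × 4.3) × 0.85 = 12921.0 / 309.60 × 0.85 ≈ 35.5 mL/min
CrCl ≈ 35 mL/min.
daravudine: 20–44 mL/min → 50% of 750 mg = 375 mg.
eltraprofen: 20–59 mL/min → 35% of 2000 mg = 700 mg.
Total = 375 + 700 = 1075 mg.

1075 mg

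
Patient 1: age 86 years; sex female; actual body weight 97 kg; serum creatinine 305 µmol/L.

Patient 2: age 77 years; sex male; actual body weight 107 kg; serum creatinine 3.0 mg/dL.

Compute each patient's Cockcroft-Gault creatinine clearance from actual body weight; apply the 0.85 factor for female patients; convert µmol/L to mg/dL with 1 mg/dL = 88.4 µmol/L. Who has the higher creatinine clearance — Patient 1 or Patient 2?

Patient 1: SCr = 305 / 88.4 = 3.45 mg/dL
Patient 1: CrCl = (140 − 86) × 97 / (72 × 3.45) × 0.85 = 5238.0 / 248.40 × 0.85 ≈ 17.9 mL/min
Patient 2: CrCl = (140 − 77) × 107 / (72 × 3) = 6741.0 / 216.00 ≈ 31.2 mL/min
17.9 vs 31.2 mL/min → Patient 2 is higher.

Patient 2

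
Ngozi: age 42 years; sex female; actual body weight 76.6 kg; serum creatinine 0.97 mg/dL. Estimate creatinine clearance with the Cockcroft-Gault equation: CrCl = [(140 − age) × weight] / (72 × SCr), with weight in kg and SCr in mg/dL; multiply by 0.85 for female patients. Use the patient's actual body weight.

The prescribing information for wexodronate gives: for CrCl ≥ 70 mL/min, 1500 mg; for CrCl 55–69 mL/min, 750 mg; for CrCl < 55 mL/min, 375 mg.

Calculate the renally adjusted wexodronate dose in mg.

1500 mg

CrCl = (140 − 42) × 76.6 / (72 × 0.97) × 0.85 = 7506.8 / 69.84 × 0.85 ≈ 91.4 mL/min
CrCl ≈ 91 mL/min → bracket ≥ 70 mL/min.
Dose for this bracket: 1500 mg.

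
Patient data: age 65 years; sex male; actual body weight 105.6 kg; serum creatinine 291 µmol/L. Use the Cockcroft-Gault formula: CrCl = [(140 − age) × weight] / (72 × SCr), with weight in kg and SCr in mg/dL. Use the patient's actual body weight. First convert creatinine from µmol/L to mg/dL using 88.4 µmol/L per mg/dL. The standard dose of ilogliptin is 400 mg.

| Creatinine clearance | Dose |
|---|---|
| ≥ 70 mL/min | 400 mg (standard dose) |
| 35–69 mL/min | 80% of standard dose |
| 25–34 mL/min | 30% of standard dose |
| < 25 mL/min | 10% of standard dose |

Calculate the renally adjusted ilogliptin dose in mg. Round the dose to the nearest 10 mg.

SCr = 291 / 88.4 = 3.292 mg/dL
CrCl = (140 − 65) × 105.6 / (72 × 3.292) = 7920.0 / 237.02 ≈ 33.4 mL/min
CrCl ≈ 33 mL/min → bracket 25–34 mL/min.
30% of 400 mg = 120 mg

120 mg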